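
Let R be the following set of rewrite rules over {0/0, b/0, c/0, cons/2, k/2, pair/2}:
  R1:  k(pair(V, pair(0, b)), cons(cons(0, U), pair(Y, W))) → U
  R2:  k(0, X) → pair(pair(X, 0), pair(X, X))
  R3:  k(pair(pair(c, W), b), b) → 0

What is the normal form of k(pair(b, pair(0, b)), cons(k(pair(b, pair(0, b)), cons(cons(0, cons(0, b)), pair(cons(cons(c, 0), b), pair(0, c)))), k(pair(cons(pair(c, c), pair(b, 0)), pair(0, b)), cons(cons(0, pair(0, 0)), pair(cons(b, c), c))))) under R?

1. k(pair(b, pair(0, b)), cons(k(pair(b, pair(0, b)), cons(cons(0, cons(0, b)), pair(cons(cons(c, 0), b), pair(0, c)))), k(pair(cons(pair(c, c), pair(b, 0)), pair(0, b)), cons(cons(0, pair(0, 0)), pair(cons(b, c), c)))))  →  k(pair(b, pair(0, b)), cons(cons(0, b), k(pair(cons(pair(c, c), pair(b, 0)), pair(0, b)), cons(cons(0, pair(0, 0)), pair(cons(b, c), c)))))   [R1 at 2.1]
2. k(pair(b, pair(0, b)), cons(cons(0, b), k(pair(cons(pair(c, c), pair(b, 0)), pair(0, b)), cons(cons(0, pair(0, 0)), pair(cons(b, c), c)))))  →  k(pair(b, pair(0, b)), cons(cons(0, b), pair(0, 0)))   [R1 at 2.2]
3. k(pair(b, pair(0, b)), cons(cons(0, b), pair(0, 0)))  →  b   [R1 at ε]

b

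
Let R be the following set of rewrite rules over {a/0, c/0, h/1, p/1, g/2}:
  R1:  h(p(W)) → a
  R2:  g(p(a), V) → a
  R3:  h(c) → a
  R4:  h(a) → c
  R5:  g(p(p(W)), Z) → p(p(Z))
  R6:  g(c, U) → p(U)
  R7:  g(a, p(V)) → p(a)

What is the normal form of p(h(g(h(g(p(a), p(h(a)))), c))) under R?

1. p(h(g(h(g(p(a), p(h(a)))), c)))  →  p(h(g(h(a), c)))   [R2 at 1.1.1.1]
2. p(h(g(h(a), c)))  →  p(h(g(c, c)))   [R4 at 1.1.1]
3. p(h(g(c, c)))  →  p(h(p(c)))   [R6 at 1.1]
4. p(h(p(c)))  →  p(a)   [R1 at 1]

p(a)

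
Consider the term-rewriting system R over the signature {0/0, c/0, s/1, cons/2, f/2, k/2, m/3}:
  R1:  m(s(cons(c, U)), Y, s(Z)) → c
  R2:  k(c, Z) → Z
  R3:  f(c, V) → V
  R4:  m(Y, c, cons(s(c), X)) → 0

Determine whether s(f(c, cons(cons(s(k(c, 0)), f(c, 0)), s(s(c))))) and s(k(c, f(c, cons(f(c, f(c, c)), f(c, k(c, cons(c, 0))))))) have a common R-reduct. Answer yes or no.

no — NF(t₁) = s(cons(cons(s(0), 0), s(s(c)))), NF(t₂) = s(cons(c, cons(c, 0)))

Reduce t₁ = s(f(c, cons(cons(s(k(c, 0)), f(c, 0)), s(s(c))))):
1. s(f(c, cons(cons(s(k(c, 0)), f(c, 0)), s(s(c)))))  →  s(cons(cons(s(k(c, 0)), f(c, 0)), s(s(c))))   [R3 at 1]
2. s(cons(cons(s(k(c, 0)), f(c, 0)), s(s(c))))  →  s(cons(cons(s(0), f(c, 0)), s(s(c))))   [R2 at 1.1.1.1]
3. s(cons(cons(s(0), f(c, 0)), s(s(c))))  →  s(cons(cons(s(0), 0), s(s(c))))   [R3 at 1.1.2]

Reduce t₂ = s(k(c, f(c, cons(f(c, f(c, c)), f(c, k(c, cons(c, 0))))))):
1. s(k(c, f(c, cons(f(c, f(c, c)), f(c, k(c, cons(c, 0)))))))  →  s(f(c, cons(f(c, f(c, c)), f(c, k(c, cons(c, 0))))))   [R2 at 1]
2. s(f(c, cons(f(c, f(c, c)), f(c, k(c, cons(c, 0))))))  →  s(cons(f(c, f(c, c)), f(c, k(c, cons(c, 0)))))   [R3 at 1]
3. s(cons(f(c, f(c, c)), f(c, k(c, cons(c, 0)))))  →  s(cons(f(c, c), f(c, k(c, cons(c, 0)))))   [R3 at 1.1]
4. s(cons(f(c, c), f(c, k(c, cons(c, 0)))))  →  s(cons(c, f(c, k(c, cons(c, 0)))))   [R3 at 1.1]
5. s(cons(c, f(c, k(c, cons(c, 0)))))  →  s(cons(c, k(c, cons(c, 0))))   [R3 at 1.2]
6. s(cons(c, k(c, cons(c, 0))))  →  s(cons(c, cons(c, 0)))   [R2 at 1.2]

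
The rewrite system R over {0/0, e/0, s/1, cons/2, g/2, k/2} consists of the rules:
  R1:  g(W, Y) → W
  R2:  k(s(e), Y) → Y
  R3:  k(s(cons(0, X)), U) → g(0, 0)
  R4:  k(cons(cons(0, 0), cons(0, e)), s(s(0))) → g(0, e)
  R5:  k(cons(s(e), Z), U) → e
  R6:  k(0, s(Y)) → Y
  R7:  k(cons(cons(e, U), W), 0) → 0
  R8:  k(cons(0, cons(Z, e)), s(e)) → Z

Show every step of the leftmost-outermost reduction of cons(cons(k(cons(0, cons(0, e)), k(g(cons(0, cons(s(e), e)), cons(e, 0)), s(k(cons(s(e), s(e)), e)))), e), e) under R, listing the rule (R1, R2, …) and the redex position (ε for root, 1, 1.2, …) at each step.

1. cons(cons(k(cons(0, cons(0, e)), k(g(cons(0, cons(s(e), e)), cons(e, 0)), s(k(cons(s(e), s(e)), e)))), e), e)  →  cons(cons(k(cons(0, cons(0, e)), k(cons(0, cons(s(e), e)), s(k(cons(s(e), s(e)), e)))), e), e)   [R1 at 1.1.2.1]
2. cons(cons(k(cons(0, cons(0, e)), k(cons(0, cons(s(e), e)), s(k(cons(s(e), s(e)), e)))), e), e)  →  cons(cons(k(cons(0, cons(0, e)), k(cons(0, cons(s(e), e)), s(e))), e), e)   [R5 at 1.1.2.2.1]
3. cons(cons(k(cons(0, cons(0, e)), k(cons(0, cons(s(e), e)), s(e))), e), e)  →  cons(cons(k(cons(0, cons(0, e)), s(e)), e), e)   [R8 at 1.1.2]
4. cons(cons(k(cons(0, cons(0, e)), s(e)), e), e)  →  cons(cons(0, e), e)   [R8 at 1.1]

cons(cons(0, e), e)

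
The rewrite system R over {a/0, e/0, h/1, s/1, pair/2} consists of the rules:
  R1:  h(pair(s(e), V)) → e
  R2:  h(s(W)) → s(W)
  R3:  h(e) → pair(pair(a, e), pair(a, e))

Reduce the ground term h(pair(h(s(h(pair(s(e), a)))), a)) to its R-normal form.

1. h(pair(h(s(h(pair(s(e), a)))), a))  →  h(pair(s(h(pair(s(e), a))), a))   [R2 at 1.1]
2. h(pair(s(h(pair(s(e), a))), a))  →  h(pair(s(e), a))   [R1 at 1.1.1]
3. h(pair(s(e), a))  →  e   [R1 at ε]

e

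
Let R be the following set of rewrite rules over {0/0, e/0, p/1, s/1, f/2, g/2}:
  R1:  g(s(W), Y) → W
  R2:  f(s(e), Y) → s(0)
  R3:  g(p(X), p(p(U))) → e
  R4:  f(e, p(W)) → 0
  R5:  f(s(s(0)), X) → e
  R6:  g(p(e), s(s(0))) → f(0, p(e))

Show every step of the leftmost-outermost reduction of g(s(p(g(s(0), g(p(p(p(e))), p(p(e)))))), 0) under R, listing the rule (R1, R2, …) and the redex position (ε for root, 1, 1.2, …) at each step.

p(0)

1. g(s(p(g(s(0), g(p(p(p(e))), p(p(e)))))), 0)  →  p(g(s(0), g(p(p(p(e))), p(p(e)))))   [R1 at ε]
2. p(g(s(0), g(p(p(p(e))), p(p(e)))))  →  p(0)   [R1 at 1]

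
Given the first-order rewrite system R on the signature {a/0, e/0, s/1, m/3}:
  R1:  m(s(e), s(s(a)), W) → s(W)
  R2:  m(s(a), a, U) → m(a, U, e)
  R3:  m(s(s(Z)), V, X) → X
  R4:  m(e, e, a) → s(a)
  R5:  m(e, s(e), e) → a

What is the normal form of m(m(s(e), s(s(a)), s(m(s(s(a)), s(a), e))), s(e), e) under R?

1. m(m(s(e), s(s(a)), s(m(s(s(a)), s(a), e))), s(e), e)  →  m(s(s(m(s(s(a)), s(a), e))), s(e), e)   [R1 at 1]
2. m(s(s(m(s(s(a)), s(a), e))), s(e), e)  →  e   [R3 at ε]

e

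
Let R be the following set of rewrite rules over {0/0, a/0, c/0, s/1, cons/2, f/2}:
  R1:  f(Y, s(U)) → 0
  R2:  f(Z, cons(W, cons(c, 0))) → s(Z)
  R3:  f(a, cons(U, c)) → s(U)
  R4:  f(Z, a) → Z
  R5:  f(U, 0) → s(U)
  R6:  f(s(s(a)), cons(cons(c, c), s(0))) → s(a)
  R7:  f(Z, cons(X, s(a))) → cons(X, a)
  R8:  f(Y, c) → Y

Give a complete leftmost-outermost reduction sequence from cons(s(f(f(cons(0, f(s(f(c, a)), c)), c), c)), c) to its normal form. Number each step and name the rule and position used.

cons(s(cons(0, s(c))), c)

1. cons(s(f(f(cons(0, f(s(f(c, a)), c)), c), c)), c)  →  cons(s(f(cons(0, f(s(f(c, a)), c)), c)), c)   [R8 at 1.1]
2. cons(s(f(cons(0, f(s(f(c, a)), c)), c)), c)  →  cons(s(cons(0, f(s(f(c, a)), c))), c)   [R8 at 1.1]
3. cons(s(cons(0, f(s(f(c, a)), c))), c)  →  cons(s(cons(0, s(f(c, a)))), c)   [R8 at 1.1.2]
4. cons(s(cons(0, s(f(c, a)))), c)  →  cons(s(cons(0, s(c))), c)   [R4 at 1.1.2.1]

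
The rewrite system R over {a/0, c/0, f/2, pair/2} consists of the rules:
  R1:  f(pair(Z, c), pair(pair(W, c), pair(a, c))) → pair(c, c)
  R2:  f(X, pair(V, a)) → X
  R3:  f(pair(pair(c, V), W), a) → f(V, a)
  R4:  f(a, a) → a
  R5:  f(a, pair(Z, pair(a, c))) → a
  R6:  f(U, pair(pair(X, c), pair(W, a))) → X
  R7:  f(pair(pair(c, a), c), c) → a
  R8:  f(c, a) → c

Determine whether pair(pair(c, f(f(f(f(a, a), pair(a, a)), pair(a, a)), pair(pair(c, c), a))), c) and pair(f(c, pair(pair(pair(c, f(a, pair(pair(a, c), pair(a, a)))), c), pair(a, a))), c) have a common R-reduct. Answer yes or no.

Reduce t₁ = pair(pair(c, f(f(f(f(a, a), pair(a, a)), pair(a, a)), pair(pair(c, c), a))), c):
1. pair(pair(c, f(f(f(f(a, a), pair(a, a)), pair(a, a)), pair(pair(c, c), a))), c)  →  pair(pair(c, f(f(f(a, a), pair(a, a)), pair(a, a))), c)   [R2 at 1.2]
2. pair(pair(c, f(f(f(a, a), pair(a, a)), pair(a, a))), c)  →  pair(pair(c, f(f(a, a), pair(a, a))), c)   [R2 at 1.2]
3. pair(pair(c, f(f(a, a), pair(a, a))), c)  →  pair(pair(c, f(a, a)), c)   [R2 at 1.2]
4. pair(pair(c, f(a, a)), c)  →  pair(pair(c, a), c)   [R4 at 1.2]

Reduce t₂ = pair(f(c, pair(pair(pair(c, f(a, pair(pair(a, c), pair(a, a)))), c), pair(a, a))), c):
1. pair(f(c, pair(pair(pair(c, f(a, pair(pair(a, c), pair(a, a)))), c), pair(a, a))), c)  →  pair(pair(c, f(a, pair(pair(a, c), pair(a, a)))), c)   [R6 at 1]
2. pair(pair(c, f(a, pair(pair(a, c), pair(a, a)))), c)  →  pair(pair(c, a), c)   [R6 at 1.2]

yes — NF(t₁) = pair(pair(c, a), c), NF(t₂) = pair(pair(c, a), c)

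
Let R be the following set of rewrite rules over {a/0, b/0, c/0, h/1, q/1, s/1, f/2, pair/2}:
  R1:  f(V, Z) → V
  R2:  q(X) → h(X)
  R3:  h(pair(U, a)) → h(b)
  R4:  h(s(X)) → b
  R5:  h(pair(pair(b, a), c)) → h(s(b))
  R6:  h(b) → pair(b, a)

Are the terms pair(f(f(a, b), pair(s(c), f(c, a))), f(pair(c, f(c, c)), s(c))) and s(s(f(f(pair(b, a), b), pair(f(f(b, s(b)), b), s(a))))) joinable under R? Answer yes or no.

Reduce t₁ = pair(f(f(a, b), pair(s(c), f(c, a))), f(pair(c, f(c, c)), s(c))):
1. pair(f(f(a, b), pair(s(c), f(c, a))), f(pair(c, f(c, c)), s(c)))  →  pair(f(a, b), f(pair(c, f(c, c)), s(c)))   [R1 at 1]
2. pair(f(a, b), f(pair(c, f(c, c)), s(c)))  →  pair(a, f(pair(c, f(c, c)), s(c)))   [R1 at 1]
3. pair(a, f(pair(c, f(c, c)), s(c)))  →  pair(a, pair(c, f(c, c)))   [R1 at 2]
4. pair(a, pair(c, f(c, c)))  →  pair(a, pair(c, c))   [R1 at 2.2]

Reduce t₂ = s(s(f(f(pair(b, a), b), pair(f(f(b, s(b)), b), s(a))))):
1. s(s(f(f(pair(b, a), b), pair(f(f(b, s(b)), b), s(a)))))  →  s(s(f(pair(b, a), b)))   [R1 at 1.1]
2. s(s(f(pair(b, a), b)))  →  s(s(pair(b, a)))   [R1 at 1.1]

no — NF(t₁) = pair(a, pair(c, c)), NF(t₂) = s(s(pair(b, a)))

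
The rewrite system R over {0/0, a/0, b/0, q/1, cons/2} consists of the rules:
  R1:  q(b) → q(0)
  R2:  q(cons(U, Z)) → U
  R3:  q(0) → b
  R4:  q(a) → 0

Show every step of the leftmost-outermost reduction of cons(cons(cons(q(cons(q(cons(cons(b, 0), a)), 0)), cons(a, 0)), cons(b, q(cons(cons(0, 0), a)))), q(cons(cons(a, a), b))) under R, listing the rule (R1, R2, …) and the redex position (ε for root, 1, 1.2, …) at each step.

cons(cons(cons(cons(b, 0), cons(a, 0)), cons(b, cons(0, 0))), cons(a, a))

1. cons(cons(cons(q(cons(q(cons(cons(b, 0), a)), 0)), cons(a, 0)), cons(b, q(cons(cons(0, 0), a)))), q(cons(cons(a, a), b)))  →  cons(cons(cons(q(cons(cons(b, 0), a)), cons(a, 0)), cons(b, q(cons(cons(0, 0), a)))), q(cons(cons(a, a), b)))   [R2 at 1.1.1]
2. cons(cons(cons(q(cons(cons(b, 0), a)), cons(a, 0)), cons(b, q(cons(cons(0, 0), a)))), q(cons(cons(a, a), b)))  →  cons(cons(cons(cons(b, 0), cons(a, 0)), cons(b, q(cons(cons(0, 0), a)))), q(cons(cons(a, a), b)))   [R2 at 1.1.1]
3. cons(cons(cons(cons(b, 0), cons(a, 0)), cons(b, q(cons(cons(0, 0), a)))), q(cons(cons(a, a), b)))  →  cons(cons(cons(cons(b, 0), cons(a, 0)), cons(b, cons(0, 0))), q(cons(cons(a, a), b)))   [R2 at 1.2.2]
4. cons(cons(cons(cons(b, 0), cons(a, 0)), cons(b, cons(0, 0))), q(cons(cons(a, a), b)))  →  cons(cons(cons(cons(b, 0), cons(a, 0)), cons(b, cons(0, 0))), cons(a, a))   [R2 at 2]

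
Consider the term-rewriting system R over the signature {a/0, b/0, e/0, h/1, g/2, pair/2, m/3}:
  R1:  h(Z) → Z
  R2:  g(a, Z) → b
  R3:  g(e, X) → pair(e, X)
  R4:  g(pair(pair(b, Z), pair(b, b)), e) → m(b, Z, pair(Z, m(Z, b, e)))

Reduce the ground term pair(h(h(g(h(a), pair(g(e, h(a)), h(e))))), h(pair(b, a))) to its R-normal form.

1. pair(h(h(g(h(a), pair(g(e, h(a)), h(e))))), h(pair(b, a)))  →  pair(h(g(h(a), pair(g(e, h(a)), h(e)))), h(pair(b, a)))   [R1 at 1]
2. pair(h(g(h(a), pair(g(e, h(a)), h(e)))), h(pair(b, a)))  →  pair(g(h(a), pair(g(e, h(a)), h(e))), h(pair(b, a)))   [R1 at 1]
3. pair(g(h(a), pair(g(e, h(a)), h(e))), h(pair(b, a)))  →  pair(g(a, pair(g(e, h(a)), h(e))), h(pair(b, a)))   [R1 at 1.1]
4. pair(g(a, pair(g(e, h(a)), h(e))), h(pair(b, a)))  →  pair(b, h(pair(b, a)))   [R2 at 1]
5. pair(b, h(pair(b, a)))  →  pair(b, pair(b, a))   [R1 at 2]

pair(b, pair(b, a))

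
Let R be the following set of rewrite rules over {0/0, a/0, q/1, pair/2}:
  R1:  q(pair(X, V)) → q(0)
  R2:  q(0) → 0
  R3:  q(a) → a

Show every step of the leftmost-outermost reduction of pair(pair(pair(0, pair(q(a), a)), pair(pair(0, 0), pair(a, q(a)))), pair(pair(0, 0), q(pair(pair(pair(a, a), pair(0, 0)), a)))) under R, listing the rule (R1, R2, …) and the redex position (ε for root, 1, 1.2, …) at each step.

1. pair(pair(pair(0, pair(q(a), a)), pair(pair(0, 0), pair(a, q(a)))), pair(pair(0, 0), q(pair(pair(pair(a, a), pair(0, 0)), a))))  →  pair(pair(pair(0, pair(a, a)), pair(pair(0, 0), pair(a, q(a)))), pair(pair(0, 0), q(pair(pair(pair(a, a), pair(0, 0)), a))))   [R3 at 1.1.2.1]
2. pair(pair(pair(0, pair(a, a)), pair(pair(0, 0), pair(a, q(a)))), pair(pair(0, 0), q(pair(pair(pair(a, a), pair(0, 0)), a))))  →  pair(pair(pair(0, pair(a, a)), pair(pair(0, 0), pair(a, a))), pair(pair(0, 0), q(pair(pair(pair(a, a), pair(0, 0)), a))))   [R3 at 1.2.2.2]
3. pair(pair(pair(0, pair(a, a)), pair(pair(0, 0), pair(a, a))), pair(pair(0, 0), q(pair(pair(pair(a, a), pair(0, 0)), a))))  →  pair(pair(pair(0, pair(a, a)), pair(pair(0, 0), pair(a, a))), pair(pair(0, 0), q(0)))   [R1 at 2.2]
4. pair(pair(pair(0, pair(a, a)), pair(pair(0, 0), pair(a, a))), pair(pair(0, 0), q(0)))  →  pair(pair(pair(0, pair(a, a)), pair(pair(0, 0), pair(a, a))), pair(pair(0, 0), 0))   [R2 at 2.2]

pair(pair(pair(0, pair(a, a)), pair(pair(0, 0), pair(a, a))), pair(pair(0, 0), 0))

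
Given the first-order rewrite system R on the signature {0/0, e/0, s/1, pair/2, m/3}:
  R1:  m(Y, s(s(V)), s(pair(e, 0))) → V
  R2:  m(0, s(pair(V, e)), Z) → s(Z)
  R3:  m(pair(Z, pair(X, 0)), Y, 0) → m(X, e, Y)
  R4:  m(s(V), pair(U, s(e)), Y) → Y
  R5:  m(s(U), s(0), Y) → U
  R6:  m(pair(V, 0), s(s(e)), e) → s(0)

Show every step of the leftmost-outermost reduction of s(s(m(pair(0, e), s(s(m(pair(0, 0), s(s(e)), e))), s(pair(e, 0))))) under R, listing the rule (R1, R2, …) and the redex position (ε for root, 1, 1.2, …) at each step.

s(s(s(0)))

1. s(s(m(pair(0, e), s(s(m(pair(0, 0), s(s(e)), e))), s(pair(e, 0)))))  →  s(s(m(pair(0, 0), s(s(e)), e)))   [R1 at 1.1]
2. s(s(m(pair(0, 0), s(s(e)), e)))  →  s(s(s(0)))   [R6 at 1.1]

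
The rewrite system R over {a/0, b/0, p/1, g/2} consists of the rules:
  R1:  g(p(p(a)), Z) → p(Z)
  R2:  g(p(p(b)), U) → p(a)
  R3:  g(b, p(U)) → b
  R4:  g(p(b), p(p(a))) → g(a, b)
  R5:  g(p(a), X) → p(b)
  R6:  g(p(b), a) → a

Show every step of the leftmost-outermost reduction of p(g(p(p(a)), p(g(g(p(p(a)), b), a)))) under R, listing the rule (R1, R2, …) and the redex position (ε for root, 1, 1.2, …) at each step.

1. p(g(p(p(a)), p(g(g(p(p(a)), b), a))))  →  p(p(p(g(g(p(p(a)), b), a))))   [R1 at 1]
2. p(p(p(g(g(p(p(a)), b), a))))  →  p(p(p(g(p(b), a))))   [R1 at 1.1.1.1]
3. p(p(p(g(p(b), a))))  →  p(p(p(a)))   [R6 at 1.1.1]

p(p(p(a)))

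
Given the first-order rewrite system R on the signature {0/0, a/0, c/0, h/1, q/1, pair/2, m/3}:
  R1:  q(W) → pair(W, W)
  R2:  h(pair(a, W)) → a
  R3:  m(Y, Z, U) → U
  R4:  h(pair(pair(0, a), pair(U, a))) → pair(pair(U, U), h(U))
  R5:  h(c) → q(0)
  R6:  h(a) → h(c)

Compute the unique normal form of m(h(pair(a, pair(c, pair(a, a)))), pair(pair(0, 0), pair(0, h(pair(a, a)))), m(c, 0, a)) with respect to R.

1. m(h(pair(a, pair(c, pair(a, a)))), pair(pair(0, 0), pair(0, h(pair(a, a)))), m(c, 0, a))  →  m(c, 0, a)   [R3 at ε]
2. m(c, 0, a)  →  a   [R3 at ε]

a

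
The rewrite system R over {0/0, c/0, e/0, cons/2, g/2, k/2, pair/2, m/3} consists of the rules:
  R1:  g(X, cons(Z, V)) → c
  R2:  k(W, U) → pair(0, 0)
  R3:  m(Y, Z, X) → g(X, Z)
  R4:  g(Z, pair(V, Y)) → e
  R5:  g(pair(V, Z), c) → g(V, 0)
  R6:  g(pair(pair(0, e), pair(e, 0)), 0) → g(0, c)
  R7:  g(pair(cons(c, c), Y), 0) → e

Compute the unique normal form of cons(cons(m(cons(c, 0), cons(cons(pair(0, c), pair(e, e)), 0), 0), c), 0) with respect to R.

cons(cons(c, c), 0)

1. cons(cons(m(cons(c, 0), cons(cons(pair(0, c), pair(e, e)), 0), 0), c), 0)  →  cons(cons(g(0, cons(cons(pair(0, c), pair(e, e)), 0)), c), 0)   [R3 at 1.1]
2. cons(cons(g(0, cons(cons(pair(0, c), pair(e, e)), 0)), c), 0)  →  cons(cons(c, c), 0)   [R1 at 1.1]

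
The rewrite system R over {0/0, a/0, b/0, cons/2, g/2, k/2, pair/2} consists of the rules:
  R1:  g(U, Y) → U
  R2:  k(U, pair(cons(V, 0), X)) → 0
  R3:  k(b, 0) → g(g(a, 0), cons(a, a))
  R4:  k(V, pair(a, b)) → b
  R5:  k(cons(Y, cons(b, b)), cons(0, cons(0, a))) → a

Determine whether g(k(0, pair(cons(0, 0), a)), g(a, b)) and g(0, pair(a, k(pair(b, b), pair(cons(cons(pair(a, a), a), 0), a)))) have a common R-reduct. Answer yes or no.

yes — NF(t₁) = 0, NF(t₂) = 0

Reduce t₁ = g(k(0, pair(cons(0, 0), a)), g(a, b)):
1. g(k(0, pair(cons(0, 0), a)), g(a, b))  →  k(0, pair(cons(0, 0), a))   [R1 at ε]
2. k(0, pair(cons(0, 0), a))  →  0   [R2 at ε]

Reduce t₂ = g(0, pair(a, k(pair(b, b), pair(cons(cons(pair(a, a), a), 0), a)))):
1. g(0, pair(a, k(pair(b, b), pair(cons(cons(pair(a, a), a), 0), a))))  →  0   [R1 at ε]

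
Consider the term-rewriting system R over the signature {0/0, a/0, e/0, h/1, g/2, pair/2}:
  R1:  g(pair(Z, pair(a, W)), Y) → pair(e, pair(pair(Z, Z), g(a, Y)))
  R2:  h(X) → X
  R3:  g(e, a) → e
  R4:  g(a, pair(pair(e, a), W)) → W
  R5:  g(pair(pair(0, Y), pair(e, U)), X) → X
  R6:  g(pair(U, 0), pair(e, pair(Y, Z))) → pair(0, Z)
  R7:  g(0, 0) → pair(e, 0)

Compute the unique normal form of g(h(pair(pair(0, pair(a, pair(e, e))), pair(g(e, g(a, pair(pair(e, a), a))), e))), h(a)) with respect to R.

a

1. g(h(pair(pair(0, pair(a, pair(e, e))), pair(g(e, g(a, pair(pair(e, a), a))), e))), h(a))  →  g(pair(pair(0, pair(a, pair(e, e))), pair(g(e, g(a, pair(pair(e, a), a))), e)), h(a))   [R2 at 1]
2. g(pair(pair(0, pair(a, pair(e, e))), pair(g(e, g(a, pair(pair(e, a), a))), e)), h(a))  →  g(pair(pair(0, pair(a, pair(e, e))), pair(g(e, a), e)), h(a))   [R4 at 1.2.1.2]
3. g(pair(pair(0, pair(a, pair(e, e))), pair(g(e, a), e)), h(a))  →  g(pair(pair(0, pair(a, pair(e, e))), pair(e, e)), h(a))   [R3 at 1.2.1]
4. g(pair(pair(0, pair(a, pair(e, e))), pair(e, e)), h(a))  →  h(a)   [R5 at ε]
5. h(a)  →  a   [R2 at ε]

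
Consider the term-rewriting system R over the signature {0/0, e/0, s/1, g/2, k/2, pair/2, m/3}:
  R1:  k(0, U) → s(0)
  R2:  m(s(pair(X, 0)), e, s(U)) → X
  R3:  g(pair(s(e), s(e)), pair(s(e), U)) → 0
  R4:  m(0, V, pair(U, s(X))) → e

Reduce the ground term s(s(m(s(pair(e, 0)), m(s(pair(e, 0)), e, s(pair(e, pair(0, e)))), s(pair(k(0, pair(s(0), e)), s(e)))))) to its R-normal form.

s(s(e))

1. s(s(m(s(pair(e, 0)), m(s(pair(e, 0)), e, s(pair(e, pair(0, e)))), s(pair(k(0, pair(s(0), e)), s(e))))))  →  s(s(m(s(pair(e, 0)), e, s(pair(k(0, pair(s(0), e)), s(e))))))   [R2 at 1.1.2]
2. s(s(m(s(pair(e, 0)), e, s(pair(k(0, pair(s(0), e)), s(e))))))  →  s(s(e))   [R2 at 1.1]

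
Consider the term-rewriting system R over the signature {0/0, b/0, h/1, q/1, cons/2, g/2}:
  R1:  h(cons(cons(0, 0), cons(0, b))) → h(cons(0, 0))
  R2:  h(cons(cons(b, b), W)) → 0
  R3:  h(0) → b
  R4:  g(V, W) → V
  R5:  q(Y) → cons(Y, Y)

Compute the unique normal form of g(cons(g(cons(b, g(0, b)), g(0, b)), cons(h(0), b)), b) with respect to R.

1. g(cons(g(cons(b, g(0, b)), g(0, b)), cons(h(0), b)), b)  →  cons(g(cons(b, g(0, b)), g(0, b)), cons(h(0), b))   [R4 at ε]
2. cons(g(cons(b, g(0, b)), g(0, b)), cons(h(0), b))  →  cons(cons(b, g(0, b)), cons(h(0), b))   [R4 at 1]
3. cons(cons(b, g(0, b)), cons(h(0), b))  →  cons(cons(b, 0), cons(h(0), b))   [R4 at 1.2]
4. cons(cons(b, 0), cons(h(0), b))  →  cons(cons(b, 0), cons(b, b))   [R3 at 2.1]

cons(cons(b, 0), cons(b, b))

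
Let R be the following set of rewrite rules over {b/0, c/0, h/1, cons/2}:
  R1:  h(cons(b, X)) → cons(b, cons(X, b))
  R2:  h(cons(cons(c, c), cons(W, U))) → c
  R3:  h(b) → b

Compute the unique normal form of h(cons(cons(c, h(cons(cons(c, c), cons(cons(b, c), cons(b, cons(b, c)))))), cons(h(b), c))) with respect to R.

c

1. h(cons(cons(c, h(cons(cons(c, c), cons(cons(b, c), cons(b, cons(b, c)))))), cons(h(b), c)))  →  h(cons(cons(c, c), cons(h(b), c)))   [R2 at 1.1.2]
2. h(cons(cons(c, c), cons(h(b), c)))  →  c   [R2 at ε]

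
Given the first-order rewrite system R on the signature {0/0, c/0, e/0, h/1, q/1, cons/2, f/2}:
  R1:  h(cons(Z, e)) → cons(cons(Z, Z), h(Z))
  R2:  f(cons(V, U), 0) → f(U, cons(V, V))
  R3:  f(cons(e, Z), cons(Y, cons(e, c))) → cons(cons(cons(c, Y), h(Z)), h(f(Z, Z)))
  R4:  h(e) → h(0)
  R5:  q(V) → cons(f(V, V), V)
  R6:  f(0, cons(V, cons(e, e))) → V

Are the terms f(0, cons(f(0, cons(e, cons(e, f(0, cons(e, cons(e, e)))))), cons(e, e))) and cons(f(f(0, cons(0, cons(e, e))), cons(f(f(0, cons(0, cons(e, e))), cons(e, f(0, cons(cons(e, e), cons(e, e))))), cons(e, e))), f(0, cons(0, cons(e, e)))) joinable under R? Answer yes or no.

no — NF(t₁) = e, NF(t₂) = cons(e, 0)

Reduce t₁ = f(0, cons(f(0, cons(e, cons(e, f(0, cons(e, cons(e, e)))))), cons(e, e))):
1. f(0, cons(f(0, cons(e, cons(e, f(0, cons(e, cons(e, e)))))), cons(e, e)))  →  f(0, cons(e, cons(e, f(0, cons(e, cons(e, e))))))   [R6 at ε]
2. f(0, cons(e, cons(e, f(0, cons(e, cons(e, e))))))  →  f(0, cons(e, cons(e, e)))   [R6 at 2.2.2]
3. f(0, cons(e, cons(e, e)))  →  e   [R6 at ε]

Reduce t₂ = cons(f(f(0, cons(0, cons(e, e))), cons(f(f(0, cons(0, cons(e, e))), cons(e, f(0, cons(cons(e, e), cons(e, e))))), cons(e, e))), f(0, cons(0, cons(e, e)))):
1. cons(f(f(0, cons(0, cons(e, e))), cons(f(f(0, cons(0, cons(e, e))), cons(e, f(0, cons(cons(e, e), cons(e, e))))), cons(e, e))), f(0, cons(0, cons(e, e))))  →  cons(f(0, cons(f(f(0, cons(0, cons(e, e))), cons(e, f(0, cons(cons(e, e), cons(e, e))))), cons(e, e))), f(0, cons(0, cons(e, e))))   [R6 at 1.1]
2. cons(f(0, cons(f(f(0, cons(0, cons(e, e))), cons(e, f(0, cons(cons(e, e), cons(e, e))))), cons(e, e))), f(0, cons(0, cons(e, e))))  →  cons(f(f(0, cons(0, cons(e, e))), cons(e, f(0, cons(cons(e, e), cons(e, e))))), f(0, cons(0, cons(e, e))))   [R6 at 1]
3. cons(f(f(0, cons(0, cons(e, e))), cons(e, f(0, cons(cons(e, e), cons(e, e))))), f(0, cons(0, cons(e, e))))  →  cons(f(0, cons(e, f(0, cons(cons(e, e), cons(e, e))))), f(0, cons(0, cons(e, e))))   [R6 at 1.1]
4. cons(f(0, cons(e, f(0, cons(cons(e, e), cons(e, e))))), f(0, cons(0, cons(e, e))))  →  cons(f(0, cons(e, cons(e, e))), f(0, cons(0, cons(e, e))))   [R6 at 1.2.2]
5. cons(f(0, cons(e, cons(e, e))), f(0, cons(0, cons(e, e))))  →  cons(e, f(0, cons(0, cons(e, e))))   [R6 at 1]
6. cons(e, f(0, cons(0, cons(e, e))))  →  cons(e, 0)   [R6 at 2]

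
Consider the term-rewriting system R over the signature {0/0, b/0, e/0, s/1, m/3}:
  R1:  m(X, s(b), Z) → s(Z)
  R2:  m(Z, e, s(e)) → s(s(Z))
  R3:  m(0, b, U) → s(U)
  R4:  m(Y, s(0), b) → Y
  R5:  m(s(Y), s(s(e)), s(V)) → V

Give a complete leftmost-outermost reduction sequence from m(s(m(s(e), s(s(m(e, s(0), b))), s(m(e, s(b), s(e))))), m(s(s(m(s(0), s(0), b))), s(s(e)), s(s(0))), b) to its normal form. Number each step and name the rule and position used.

1. m(s(m(s(e), s(s(m(e, s(0), b))), s(m(e, s(b), s(e))))), m(s(s(m(s(0), s(0), b))), s(s(e)), s(s(0))), b)  →  m(s(m(s(e), s(s(e)), s(m(e, s(b), s(e))))), m(s(s(m(s(0), s(0), b))), s(s(e)), s(s(0))), b)   [R4 at 1.1.2.1.1]
2. m(s(m(s(e), s(s(e)), s(m(e, s(b), s(e))))), m(s(s(m(s(0), s(0), b))), s(s(e)), s(s(0))), b)  →  m(s(m(e, s(b), s(e))), m(s(s(m(s(0), s(0), b))), s(s(e)), s(s(0))), b)   [R5 at 1.1]
3. m(s(m(e, s(b), s(e))), m(s(s(m(s(0), s(0), b))), s(s(e)), s(s(0))), b)  →  m(s(s(s(e))), m(s(s(m(s(0), s(0), b))), s(s(e)), s(s(0))), b)   [R1 at 1.1]
4. m(s(s(s(e))), m(s(s(m(s(0), s(0), b))), s(s(e)), s(s(0))), b)  →  m(s(s(s(e))), s(0), b)   [R5 at 2]
5. m(s(s(s(e))), s(0), b)  →  s(s(s(e)))   [R4 at ε]

s(s(s(e)))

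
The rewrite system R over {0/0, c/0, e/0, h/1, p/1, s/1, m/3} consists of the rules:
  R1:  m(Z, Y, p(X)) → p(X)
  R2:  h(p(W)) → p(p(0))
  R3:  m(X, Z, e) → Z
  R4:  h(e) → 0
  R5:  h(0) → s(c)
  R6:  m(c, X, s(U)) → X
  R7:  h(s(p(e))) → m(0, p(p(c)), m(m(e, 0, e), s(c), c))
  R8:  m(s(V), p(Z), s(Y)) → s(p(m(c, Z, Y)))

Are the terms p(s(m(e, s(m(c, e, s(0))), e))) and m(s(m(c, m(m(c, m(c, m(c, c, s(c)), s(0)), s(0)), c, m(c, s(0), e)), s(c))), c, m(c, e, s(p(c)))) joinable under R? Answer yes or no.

Reduce t₁ = p(s(m(e, s(m(c, e, s(0))), e))):
1. p(s(m(e, s(m(c, e, s(0))), e)))  →  p(s(s(m(c, e, s(0)))))   [R3 at 1.1]
2. p(s(s(m(c, e, s(0)))))  →  p(s(s(e)))   [R6 at 1.1.1]

Reduce t₂ = m(s(m(c, m(m(c, m(c, m(c, c, s(c)), s(0)), s(0)), c, m(c, s(0), e)), s(c))), c, m(c, e, s(p(c)))):
1. m(s(m(c, m(m(c, m(c, m(c, c, s(c)), s(0)), s(0)), c, m(c, s(0), e)), s(c))), c, m(c, e, s(p(c))))  →  m(s(m(m(c, m(c, m(c, c, s(c)), s(0)), s(0)), c, m(c, s(0), e))), c, m(c, e, s(p(c))))   [R6 at 1.1]
2. m(s(m(m(c, m(c, m(c, c, s(c)), s(0)), s(0)), c, m(c, s(0), e))), c, m(c, e, s(p(c))))  →  m(s(m(m(c, m(c, c, s(c)), s(0)), c, m(c, s(0), e))), c, m(c, e, s(p(c))))   [R6 at 1.1.1]
3. m(s(m(m(c, m(c, c, s(c)), s(0)), c, m(c, s(0), e))), c, m(c, e, s(p(c))))  →  m(s(m(m(c, c, s(c)), c, m(c, s(0), e))), c, m(c, e, s(p(c))))   [R6 at 1.1.1]
4. m(s(m(m(c, c, s(c)), c, m(c, s(0), e))), c, m(c, e, s(p(c))))  →  m(s(m(c, c, m(c, s(0), e))), c, m(c, e, s(p(c))))   [R6 at 1.1.1]
5. m(s(m(c, c, m(c, s(0), e))), c, m(c, e, s(p(c))))  →  m(s(m(c, c, s(0))), c, m(c, e, s(p(c))))   [R3 at 1.1.3]
6. m(s(m(c, c, s(0))), c, m(c, e, s(p(c))))  →  m(s(c), c, m(c, e, s(p(c))))   [R6 at 1.1]
7. m(s(c), c, m(c, e, s(p(c))))  →  m(s(c), c, e)   [R6 at 3]
8. m(s(c), c, e)  →  c   [R3 at ε]

no — NF(t₁) = p(s(s(e))), NF(t₂) = c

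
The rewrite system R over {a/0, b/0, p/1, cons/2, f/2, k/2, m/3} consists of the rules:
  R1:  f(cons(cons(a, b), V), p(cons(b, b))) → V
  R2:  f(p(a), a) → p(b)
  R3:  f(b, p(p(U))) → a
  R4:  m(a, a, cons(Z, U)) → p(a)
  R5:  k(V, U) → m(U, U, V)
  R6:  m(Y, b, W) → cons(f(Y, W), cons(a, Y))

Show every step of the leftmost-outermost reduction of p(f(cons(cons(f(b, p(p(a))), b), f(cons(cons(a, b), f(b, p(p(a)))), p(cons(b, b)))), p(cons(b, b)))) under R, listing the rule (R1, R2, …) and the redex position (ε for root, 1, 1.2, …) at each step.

1. p(f(cons(cons(f(b, p(p(a))), b), f(cons(cons(a, b), f(b, p(p(a)))), p(cons(b, b)))), p(cons(b, b))))  →  p(f(cons(cons(a, b), f(cons(cons(a, b), f(b, p(p(a)))), p(cons(b, b)))), p(cons(b, b))))   [R3 at 1.1.1.1]
2. p(f(cons(cons(a, b), f(cons(cons(a, b), f(b, p(p(a)))), p(cons(b, b)))), p(cons(b, b))))  →  p(f(cons(cons(a, b), f(b, p(p(a)))), p(cons(b, b))))   [R1 at 1]
3. p(f(cons(cons(a, b), f(b, p(p(a)))), p(cons(b, b))))  →  p(f(b, p(p(a))))   [R1 at 1]
4. p(f(b, p(p(a))))  →  p(a)   [R3 at 1]

p(a)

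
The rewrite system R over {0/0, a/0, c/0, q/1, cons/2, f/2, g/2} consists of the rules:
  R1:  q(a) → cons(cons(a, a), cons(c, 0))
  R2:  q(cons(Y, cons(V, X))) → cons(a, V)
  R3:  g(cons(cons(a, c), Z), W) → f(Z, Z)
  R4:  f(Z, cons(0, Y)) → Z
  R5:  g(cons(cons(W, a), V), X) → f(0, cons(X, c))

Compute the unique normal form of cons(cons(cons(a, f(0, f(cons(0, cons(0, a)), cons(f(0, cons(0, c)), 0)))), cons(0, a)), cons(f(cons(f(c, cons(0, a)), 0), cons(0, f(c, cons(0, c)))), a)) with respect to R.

cons(cons(cons(a, 0), cons(0, a)), cons(cons(c, 0), a))

1. cons(cons(cons(a, f(0, f(cons(0, cons(0, a)), cons(f(0, cons(0, c)), 0)))), cons(0, a)), cons(f(cons(f(c, cons(0, a)), 0), cons(0, f(c, cons(0, c)))), a))  →  cons(cons(cons(a, f(0, f(cons(0, cons(0, a)), cons(0, 0)))), cons(0, a)), cons(f(cons(f(c, cons(0, a)), 0), cons(0, f(c, cons(0, c)))), a))   [R4 at 1.1.2.2.2.1]
2. cons(cons(cons(a, f(0, f(cons(0, cons(0, a)), cons(0, 0)))), cons(0, a)), cons(f(cons(f(c, cons(0, a)), 0), cons(0, f(c, cons(0, c)))), a))  →  cons(cons(cons(a, f(0, cons(0, cons(0, a)))), cons(0, a)), cons(f(cons(f(c, cons(0, a)), 0), cons(0, f(c, cons(0, c)))), a))   [R4 at 1.1.2.2]
3. cons(cons(cons(a, f(0, cons(0, cons(0, a)))), cons(0, a)), cons(f(cons(f(c, cons(0, a)), 0), cons(0, f(c, cons(0, c)))), a))  →  cons(cons(cons(a, 0), cons(0, a)), cons(f(cons(f(c, cons(0, a)), 0), cons(0, f(c, cons(0, c)))), a))   [R4 at 1.1.2]
4. cons(cons(cons(a, 0), cons(0, a)), cons(f(cons(f(c, cons(0, a)), 0), cons(0, f(c, cons(0, c)))), a))  →  cons(cons(cons(a, 0), cons(0, a)), cons(cons(f(c, cons(0, a)), 0), a))   [R4 at 2.1]
5. cons(cons(cons(a, 0), cons(0, a)), cons(cons(f(c, cons(0, a)), 0), a))  →  cons(cons(cons(a, 0), cons(0, a)), cons(cons(c, 0), a))   [R4 at 2.1.1]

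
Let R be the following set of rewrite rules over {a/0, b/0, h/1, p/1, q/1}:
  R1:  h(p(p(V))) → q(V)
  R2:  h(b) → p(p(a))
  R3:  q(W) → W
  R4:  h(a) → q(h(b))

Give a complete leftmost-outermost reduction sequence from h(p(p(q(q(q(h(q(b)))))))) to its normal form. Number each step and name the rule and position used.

p(p(a))

1. h(p(p(q(q(q(h(q(b))))))))  →  q(q(q(q(h(q(b))))))   [R1 at ε]
2. q(q(q(q(h(q(b))))))  →  q(q(q(h(q(b)))))   [R3 at ε]
3. q(q(q(h(q(b)))))  →  q(q(h(q(b))))   [R3 at ε]
4. q(q(h(q(b))))  →  q(h(q(b)))   [R3 at ε]
5. q(h(q(b)))  →  h(q(b))   [R3 at ε]
6. h(q(b))  →  h(b)   [R3 at 1]
7. h(b)  →  p(p(a))   [R2 at ε]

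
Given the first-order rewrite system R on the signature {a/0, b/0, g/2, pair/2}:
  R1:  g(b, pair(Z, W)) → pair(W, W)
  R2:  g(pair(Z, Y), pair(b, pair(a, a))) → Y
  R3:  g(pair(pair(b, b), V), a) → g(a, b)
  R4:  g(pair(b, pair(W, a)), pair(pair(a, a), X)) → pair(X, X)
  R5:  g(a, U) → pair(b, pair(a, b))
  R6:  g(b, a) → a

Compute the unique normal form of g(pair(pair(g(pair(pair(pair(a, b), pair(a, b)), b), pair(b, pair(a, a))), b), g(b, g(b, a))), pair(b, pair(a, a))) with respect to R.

1. g(pair(pair(g(pair(pair(pair(a, b), pair(a, b)), b), pair(b, pair(a, a))), b), g(b, g(b, a))), pair(b, pair(a, a)))  →  g(b, g(b, a))   [R2 at ε]
2. g(b, g(b, a))  →  g(b, a)   [R6 at 2]
3. g(b, a)  →  a   [R6 at ε]

a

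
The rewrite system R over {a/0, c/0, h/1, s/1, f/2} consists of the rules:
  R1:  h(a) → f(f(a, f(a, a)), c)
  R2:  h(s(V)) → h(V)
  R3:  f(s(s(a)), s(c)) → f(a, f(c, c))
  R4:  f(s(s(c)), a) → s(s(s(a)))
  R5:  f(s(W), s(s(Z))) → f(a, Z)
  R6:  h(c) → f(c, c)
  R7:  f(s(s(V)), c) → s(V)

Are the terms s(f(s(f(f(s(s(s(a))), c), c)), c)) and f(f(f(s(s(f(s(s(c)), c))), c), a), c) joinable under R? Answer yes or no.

Reduce t₁ = s(f(s(f(f(s(s(s(a))), c), c)), c)):
1. s(f(s(f(f(s(s(s(a))), c), c)), c))  →  s(f(s(f(s(s(a)), c)), c))   [R7 at 1.1.1.1]
2. s(f(s(f(s(s(a)), c)), c))  →  s(f(s(s(a)), c))   [R7 at 1.1.1]
3. s(f(s(s(a)), c))  →  s(s(a))   [R7 at 1]

Reduce t₂ = f(f(f(s(s(f(s(s(c)), c))), c), a), c):
1. f(f(f(s(s(f(s(s(c)), c))), c), a), c)  →  f(f(s(f(s(s(c)), c)), a), c)   [R7 at 1.1]
2. f(f(s(f(s(s(c)), c)), a), c)  →  f(f(s(s(c)), a), c)   [R7 at 1.1.1]
3. f(f(s(s(c)), a), c)  →  f(s(s(s(a))), c)   [R4 at 1]
4. f(s(s(s(a))), c)  →  s(s(a))   [R7 at ε]

yes — NF(t₁) = s(s(a)), NF(t₂) = s(s(a))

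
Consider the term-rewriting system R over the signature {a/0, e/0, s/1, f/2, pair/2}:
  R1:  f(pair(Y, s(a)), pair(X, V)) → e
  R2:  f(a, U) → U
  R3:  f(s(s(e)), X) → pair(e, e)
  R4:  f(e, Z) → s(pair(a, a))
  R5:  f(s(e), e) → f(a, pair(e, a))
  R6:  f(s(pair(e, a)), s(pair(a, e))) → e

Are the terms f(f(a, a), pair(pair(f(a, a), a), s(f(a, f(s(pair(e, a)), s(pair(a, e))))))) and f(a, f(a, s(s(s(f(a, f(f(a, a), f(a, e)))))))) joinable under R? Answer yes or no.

no — NF(t₁) = pair(pair(a, a), s(e)), NF(t₂) = s(s(s(e)))

Reduce t₁ = f(f(a, a), pair(pair(f(a, a), a), s(f(a, f(s(pair(e, a)), s(pair(a, e))))))):
1. f(f(a, a), pair(pair(f(a, a), a), s(f(a, f(s(pair(e, a)), s(pair(a, e)))))))  →  f(a, pair(pair(f(a, a), a), s(f(a, f(s(pair(e, a)), s(pair(a, e)))))))   [R2 at 1]
2. f(a, pair(pair(f(a, a), a), s(f(a, f(s(pair(e, a)), s(pair(a, e)))))))  →  pair(pair(f(a, a), a), s(f(a, f(s(pair(e, a)), s(pair(a, e))))))   [R2 at ε]
3. pair(pair(f(a, a), a), s(f(a, f(s(pair(e, a)), s(pair(a, e))))))  →  pair(pair(a, a), s(f(a, f(s(pair(e, a)), s(pair(a, e))))))   [R2 at 1.1]
4. pair(pair(a, a), s(f(a, f(s(pair(e, a)), s(pair(a, e))))))  →  pair(pair(a, a), s(f(s(pair(e, a)), s(pair(a, e)))))   [R2 at 2.1]
5. pair(pair(a, a), s(f(s(pair(e, a)), s(pair(a, e)))))  →  pair(pair(a, a), s(e))   [R6 at 2.1]

Reduce t₂ = f(a, f(a, s(s(s(f(a, f(f(a, a), f(a, e)))))))):
1. f(a, f(a, s(s(s(f(a, f(f(a, a), f(a, e))))))))  →  f(a, s(s(s(f(a, f(f(a, a), f(a, e)))))))   [R2 at ε]
2. f(a, s(s(s(f(a, f(f(a, a), f(a, e)))))))  →  s(s(s(f(a, f(f(a, a), f(a, e))))))   [R2 at ε]
3. s(s(s(f(a, f(f(a, a), f(a, e))))))  →  s(s(s(f(f(a, a), f(a, e)))))   [R2 at 1.1.1]
4. s(s(s(f(f(a, a), f(a, e)))))  →  s(s(s(f(a, f(a, e)))))   [R2 at 1.1.1.1]
5. s(s(s(f(a, f(a, e)))))  →  s(s(s(f(a, e))))   [R2 at 1.1.1]
6. s(s(s(f(a, e))))  →  s(s(s(e)))   [R2 at 1.1.1]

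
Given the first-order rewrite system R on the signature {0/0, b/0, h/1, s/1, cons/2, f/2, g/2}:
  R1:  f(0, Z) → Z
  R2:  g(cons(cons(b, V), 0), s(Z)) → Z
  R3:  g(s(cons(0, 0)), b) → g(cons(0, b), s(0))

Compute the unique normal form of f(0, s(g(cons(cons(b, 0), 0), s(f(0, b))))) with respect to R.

1. f(0, s(g(cons(cons(b, 0), 0), s(f(0, b)))))  →  s(g(cons(cons(b, 0), 0), s(f(0, b))))   [R1 at ε]
2. s(g(cons(cons(b, 0), 0), s(f(0, b))))  →  s(f(0, b))   [R2 at 1]
3. s(f(0, b))  →  s(b)   [R1 at 1]

s(b)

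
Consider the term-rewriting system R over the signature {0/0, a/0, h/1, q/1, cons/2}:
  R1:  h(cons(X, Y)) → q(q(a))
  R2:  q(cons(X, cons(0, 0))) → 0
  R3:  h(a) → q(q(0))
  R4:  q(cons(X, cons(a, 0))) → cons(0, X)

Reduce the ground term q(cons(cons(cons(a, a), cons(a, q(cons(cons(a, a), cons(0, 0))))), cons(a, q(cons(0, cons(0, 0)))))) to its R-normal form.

cons(0, cons(cons(a, a), cons(a, 0)))

1. q(cons(cons(cons(a, a), cons(a, q(cons(cons(a, a), cons(0, 0))))), cons(a, q(cons(0, cons(0, 0))))))  →  q(cons(cons(cons(a, a), cons(a, 0)), cons(a, q(cons(0, cons(0, 0))))))   [R2 at 1.1.2.2]
2. q(cons(cons(cons(a, a), cons(a, 0)), cons(a, q(cons(0, cons(0, 0))))))  →  q(cons(cons(cons(a, a), cons(a, 0)), cons(a, 0)))   [R2 at 1.2.2]
3. q(cons(cons(cons(a, a), cons(a, 0)), cons(a, 0)))  →  cons(0, cons(cons(a, a), cons(a, 0)))   [R4 at ε]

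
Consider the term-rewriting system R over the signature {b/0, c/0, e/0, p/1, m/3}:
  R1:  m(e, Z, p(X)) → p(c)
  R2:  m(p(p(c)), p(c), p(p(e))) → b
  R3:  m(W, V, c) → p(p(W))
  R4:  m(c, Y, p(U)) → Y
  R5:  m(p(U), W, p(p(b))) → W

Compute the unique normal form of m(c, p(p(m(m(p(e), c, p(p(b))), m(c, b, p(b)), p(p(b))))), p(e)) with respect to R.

1. m(c, p(p(m(m(p(e), c, p(p(b))), m(c, b, p(b)), p(p(b))))), p(e))  →  p(p(m(m(p(e), c, p(p(b))), m(c, b, p(b)), p(p(b)))))   [R4 at ε]
2. p(p(m(m(p(e), c, p(p(b))), m(c, b, p(b)), p(p(b)))))  →  p(p(m(c, m(c, b, p(b)), p(p(b)))))   [R5 at 1.1.1]
3. p(p(m(c, m(c, b, p(b)), p(p(b)))))  →  p(p(m(c, b, p(b))))   [R4 at 1.1]
4. p(p(m(c, b, p(b))))  →  p(p(b))   [R4 at 1.1]

p(p(b))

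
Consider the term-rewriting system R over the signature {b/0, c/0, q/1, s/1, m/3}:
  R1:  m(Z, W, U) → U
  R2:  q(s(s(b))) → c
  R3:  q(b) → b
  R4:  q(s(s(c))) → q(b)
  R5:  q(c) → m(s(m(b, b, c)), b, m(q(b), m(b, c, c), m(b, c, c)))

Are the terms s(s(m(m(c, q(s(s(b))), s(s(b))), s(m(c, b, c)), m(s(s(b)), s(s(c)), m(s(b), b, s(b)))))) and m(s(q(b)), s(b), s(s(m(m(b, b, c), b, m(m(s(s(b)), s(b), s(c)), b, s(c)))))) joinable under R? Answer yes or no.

Reduce t₁ = s(s(m(m(c, q(s(s(b))), s(s(b))), s(m(c, b, c)), m(s(s(b)), s(s(c)), m(s(b), b, s(b)))))):
1. s(s(m(m(c, q(s(s(b))), s(s(b))), s(m(c, b, c)), m(s(s(b)), s(s(c)), m(s(b), b, s(b))))))  →  s(s(m(s(s(b)), s(s(c)), m(s(b), b, s(b)))))   [R1 at 1.1]
2. s(s(m(s(s(b)), s(s(c)), m(s(b), b, s(b)))))  →  s(s(m(s(b), b, s(b))))   [R1 at 1.1]
3. s(s(m(s(b), b, s(b))))  →  s(s(s(b)))   [R1 at 1.1]

Reduce t₂ = m(s(q(b)), s(b), s(s(m(m(b, b, c), b, m(m(s(s(b)), s(b), s(c)), b, s(c)))))):
1. m(s(q(b)), s(b), s(s(m(m(b, b, c), b, m(m(s(s(b)), s(b), s(c)), b, s(c))))))  →  s(s(m(m(b, b, c), b, m(m(s(s(b)), s(b), s(c)), b, s(c)))))   [R1 at ε]
2. s(s(m(m(b, b, c), b, m(m(s(s(b)), s(b), s(c)), b, s(c)))))  →  s(s(m(m(s(s(b)), s(b), s(c)), b, s(c))))   [R1 at 1.1]
3. s(s(m(m(s(s(b)), s(b), s(c)), b, s(c))))  →  s(s(s(c)))   [R1 at 1.1]

no — NF(t₁) = s(s(s(b))), NF(t₂) = s(s(s(c)))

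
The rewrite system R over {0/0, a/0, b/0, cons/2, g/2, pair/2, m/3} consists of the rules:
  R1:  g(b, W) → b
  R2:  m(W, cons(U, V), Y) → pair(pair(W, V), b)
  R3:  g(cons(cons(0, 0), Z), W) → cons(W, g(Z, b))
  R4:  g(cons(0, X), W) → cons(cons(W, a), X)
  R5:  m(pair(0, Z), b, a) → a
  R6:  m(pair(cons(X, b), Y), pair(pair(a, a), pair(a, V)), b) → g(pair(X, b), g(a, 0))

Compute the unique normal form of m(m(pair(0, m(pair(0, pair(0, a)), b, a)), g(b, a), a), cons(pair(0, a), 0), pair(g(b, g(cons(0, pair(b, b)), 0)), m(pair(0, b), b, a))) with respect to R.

1. m(m(pair(0, m(pair(0, pair(0, a)), b, a)), g(b, a), a), cons(pair(0, a), 0), pair(g(b, g(cons(0, pair(b, b)), 0)), m(pair(0, b), b, a)))  →  pair(pair(m(pair(0, m(pair(0, pair(0, a)), b, a)), g(b, a), a), 0), b)   [R2 at ε]
2. pair(pair(m(pair(0, m(pair(0, pair(0, a)), b, a)), g(b, a), a), 0), b)  →  pair(pair(m(pair(0, a), g(b, a), a), 0), b)   [R5 at 1.1.1.2]
3. pair(pair(m(pair(0, a), g(b, a), a), 0), b)  →  pair(pair(m(pair(0, a), b, a), 0), b)   [R1 at 1.1.2]
4. pair(pair(m(pair(0, a), b, a), 0), b)  →  pair(pair(a, 0), b)   [R5 at 1.1]

pair(pair(a, 0), b)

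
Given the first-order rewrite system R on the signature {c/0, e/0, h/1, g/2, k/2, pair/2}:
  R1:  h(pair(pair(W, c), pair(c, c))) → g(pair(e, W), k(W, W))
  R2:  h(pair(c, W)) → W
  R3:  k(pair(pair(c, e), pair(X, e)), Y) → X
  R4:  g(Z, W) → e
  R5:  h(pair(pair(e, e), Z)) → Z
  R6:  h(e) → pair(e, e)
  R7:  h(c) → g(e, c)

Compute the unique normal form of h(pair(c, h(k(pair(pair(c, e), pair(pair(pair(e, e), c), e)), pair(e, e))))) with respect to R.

c

1. h(pair(c, h(k(pair(pair(c, e), pair(pair(pair(e, e), c), e)), pair(e, e)))))  →  h(k(pair(pair(c, e), pair(pair(pair(e, e), c), e)), pair(e, e)))   [R2 at ε]
2. h(k(pair(pair(c, e), pair(pair(pair(e, e), c), e)), pair(e, e)))  →  h(pair(pair(e, e), c))   [R3 at 1]
3. h(pair(pair(e, e), c))  →  c   [R5 at ε]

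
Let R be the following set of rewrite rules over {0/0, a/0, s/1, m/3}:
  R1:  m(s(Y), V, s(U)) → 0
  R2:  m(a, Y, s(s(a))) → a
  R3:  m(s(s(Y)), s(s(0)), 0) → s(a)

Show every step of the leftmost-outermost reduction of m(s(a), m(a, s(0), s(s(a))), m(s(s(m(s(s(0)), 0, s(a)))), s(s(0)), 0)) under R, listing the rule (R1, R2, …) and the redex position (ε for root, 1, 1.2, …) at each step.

0

1. m(s(a), m(a, s(0), s(s(a))), m(s(s(m(s(s(0)), 0, s(a)))), s(s(0)), 0))  →  m(s(a), a, m(s(s(m(s(s(0)), 0, s(a)))), s(s(0)), 0))   [R2 at 2]
2. m(s(a), a, m(s(s(m(s(s(0)), 0, s(a)))), s(s(0)), 0))  →  m(s(a), a, s(a))   [R3 at 3]
3. m(s(a), a, s(a))  →  0   [R1 at ε]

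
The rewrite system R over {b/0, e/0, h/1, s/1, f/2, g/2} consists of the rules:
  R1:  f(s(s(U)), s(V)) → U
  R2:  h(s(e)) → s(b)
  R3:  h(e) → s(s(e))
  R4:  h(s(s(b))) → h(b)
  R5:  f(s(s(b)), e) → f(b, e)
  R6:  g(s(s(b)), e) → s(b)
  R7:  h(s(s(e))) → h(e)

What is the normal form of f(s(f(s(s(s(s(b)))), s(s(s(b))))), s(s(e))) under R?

1. f(s(f(s(s(s(s(b)))), s(s(s(b))))), s(s(e)))  →  f(s(s(s(b))), s(s(e)))   [R1 at 1.1]
2. f(s(s(s(b))), s(s(e)))  →  s(b)   [R1 at ε]

s(b)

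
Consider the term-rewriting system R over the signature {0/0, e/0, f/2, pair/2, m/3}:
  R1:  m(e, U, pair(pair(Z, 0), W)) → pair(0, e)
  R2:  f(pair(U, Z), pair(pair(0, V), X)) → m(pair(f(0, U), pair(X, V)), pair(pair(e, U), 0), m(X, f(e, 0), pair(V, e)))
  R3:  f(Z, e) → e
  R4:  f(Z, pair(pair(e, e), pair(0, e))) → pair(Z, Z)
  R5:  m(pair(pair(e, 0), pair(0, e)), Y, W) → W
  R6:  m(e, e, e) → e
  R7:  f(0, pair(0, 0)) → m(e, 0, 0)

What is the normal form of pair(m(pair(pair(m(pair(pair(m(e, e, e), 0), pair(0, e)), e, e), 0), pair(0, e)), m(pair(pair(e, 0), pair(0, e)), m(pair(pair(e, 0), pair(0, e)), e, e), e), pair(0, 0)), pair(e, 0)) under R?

1. pair(m(pair(pair(m(pair(pair(m(e, e, e), 0), pair(0, e)), e, e), 0), pair(0, e)), m(pair(pair(e, 0), pair(0, e)), m(pair(pair(e, 0), pair(0, e)), e, e), e), pair(0, 0)), pair(e, 0))  →  pair(m(pair(pair(m(pair(pair(e, 0), pair(0, e)), e, e), 0), pair(0, e)), m(pair(pair(e, 0), pair(0, e)), m(pair(pair(e, 0), pair(0, e)), e, e), e), pair(0, 0)), pair(e, 0))   [R6 at 1.1.1.1.1.1.1]
2. pair(m(pair(pair(m(pair(pair(e, 0), pair(0, e)), e, e), 0), pair(0, e)), m(pair(pair(e, 0), pair(0, e)), m(pair(pair(e, 0), pair(0, e)), e, e), e), pair(0, 0)), pair(e, 0))  →  pair(m(pair(pair(e, 0), pair(0, e)), m(pair(pair(e, 0), pair(0, e)), m(pair(pair(e, 0), pair(0, e)), e, e), e), pair(0, 0)), pair(e, 0))   [R5 at 1.1.1.1]
3. pair(m(pair(pair(e, 0), pair(0, e)), m(pair(pair(e, 0), pair(0, e)), m(pair(pair(e, 0), pair(0, e)), e, e), e), pair(0, 0)), pair(e, 0))  →  pair(pair(0, 0), pair(e, 0))   [R5 at 1]

pair(pair(0, 0), pair(e, 0))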